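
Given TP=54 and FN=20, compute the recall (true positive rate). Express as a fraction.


Recall = TP / (TP + FN) = 54 / 74 = 27/37.

27/37


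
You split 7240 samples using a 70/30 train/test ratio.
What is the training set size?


Test set = 7240 * 30% = 2172. Training set = 7240 - 2172 = 5068.

5068


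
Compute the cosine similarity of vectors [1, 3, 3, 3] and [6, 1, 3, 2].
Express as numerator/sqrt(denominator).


dot = 24. |a|^2 = 28, |b|^2 = 50. cos = 24/sqrt(1400).

24/sqrt(1400)


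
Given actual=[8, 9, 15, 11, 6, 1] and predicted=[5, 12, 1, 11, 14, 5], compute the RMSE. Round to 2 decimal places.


MSE = 49.0000. RMSE = sqrt(49.0000) = 7.00.

7.00


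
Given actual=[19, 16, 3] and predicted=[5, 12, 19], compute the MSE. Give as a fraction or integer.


MSE = (1/3) * ((19-5)^2=196 + (16-12)^2=16 + (3-19)^2=256). Sum = 468. MSE = 156.

156


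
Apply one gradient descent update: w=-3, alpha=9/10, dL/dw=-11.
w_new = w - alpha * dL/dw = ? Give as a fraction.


w_new = -3 - 9/10 * -11 = -3 - -99/10 = 69/10.

69/10


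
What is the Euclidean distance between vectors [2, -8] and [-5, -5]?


d = sqrt(sum of squared differences). (2--5)^2=49, (-8--5)^2=9. Sum = 58.

sqrt(58)


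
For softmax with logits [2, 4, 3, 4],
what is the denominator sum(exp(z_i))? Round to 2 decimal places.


Denom = e^2=7.3891 + e^4=54.5982 + e^3=20.0855 + e^4=54.5982. Sum = 136.6710, which rounds to 136.67.

136.67


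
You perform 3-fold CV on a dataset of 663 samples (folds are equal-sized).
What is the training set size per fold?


Each validation fold has 663/3 = 221 samples. Training set = 663 - 221 = 442.

442


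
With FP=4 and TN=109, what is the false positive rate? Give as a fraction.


FPR = FP / (FP + TN) = 4 / 113 = 4/113.

4/113


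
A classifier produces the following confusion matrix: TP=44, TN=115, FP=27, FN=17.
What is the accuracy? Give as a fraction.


Accuracy = (TP + TN) / (TP + TN + FP + FN) = (44 + 115) / 203 = 159/203.

159/203


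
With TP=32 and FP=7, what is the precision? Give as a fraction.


Precision = TP / (TP + FP) = 32 / 39 = 32/39.

32/39


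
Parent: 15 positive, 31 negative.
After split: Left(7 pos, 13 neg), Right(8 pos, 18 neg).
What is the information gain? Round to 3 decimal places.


H(parent) = 0.9109. H(left) = 0.9341, H(right) = 0.8905. Weighted = (20/46)*0.9341 + (26/46)*0.8905 = 0.9095. IG = 0.9109 - 0.9095 = 0.0014, which rounds to 0.001.

0.001


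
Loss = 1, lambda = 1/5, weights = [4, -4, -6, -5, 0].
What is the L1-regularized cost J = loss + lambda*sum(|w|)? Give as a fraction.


L1 norm = sum(|w|) = 19. J = 1 + 1/5 * 19 = 24/5.

24/5


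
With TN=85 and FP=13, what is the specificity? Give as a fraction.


Specificity = TN / (TN + FP) = 85 / 98 = 85/98.

85/98


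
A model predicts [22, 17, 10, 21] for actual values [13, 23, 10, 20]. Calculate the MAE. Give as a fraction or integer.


MAE = (1/4) * (|13-22|=9 + |23-17|=6 + |10-10|=0 + |20-21|=1). Sum = 16. MAE = 4.

4


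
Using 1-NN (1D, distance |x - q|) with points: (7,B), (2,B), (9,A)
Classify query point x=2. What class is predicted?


Distances: |7-2|=5, |2-2|=0, |9-2|=7. 1 nearest: (2,B). Counts: {'B': 1}. Majority class: B.

B


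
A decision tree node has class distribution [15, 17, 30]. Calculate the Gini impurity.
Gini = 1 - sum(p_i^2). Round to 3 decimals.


Total = 62. Proportions: 15/62, 17/62, 30/62. sum(p_i^2) = 0.3678. Gini = 1 - 0.3678 = 0.6322, which rounds to 0.632.

0.632


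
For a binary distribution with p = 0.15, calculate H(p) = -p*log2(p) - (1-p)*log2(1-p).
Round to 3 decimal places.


H = -0.15*log2(0.15) - 0.85*log2(0.85) = 0.610.

0.610


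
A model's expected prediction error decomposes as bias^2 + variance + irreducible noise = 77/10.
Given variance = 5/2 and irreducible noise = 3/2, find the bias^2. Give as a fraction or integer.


Total error = bias^2 + variance + irreducible noise. So bias^2 = 77/10 - 5/2 - 3/2 = 37/10.

37/10


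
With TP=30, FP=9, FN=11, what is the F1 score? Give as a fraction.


Precision = 30/39 = 10/13. Recall = 30/41 = 30/41. F1 = 2*P*R/(P+R) = 3/4.

3/4


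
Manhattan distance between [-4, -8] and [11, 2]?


d = sum of absolute differences: |-4-11|=15 + |-8-2|=10 = 25.

25


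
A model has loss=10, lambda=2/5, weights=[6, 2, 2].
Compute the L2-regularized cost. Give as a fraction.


L2 sq norm = sum(w^2) = 44. J = 10 + 2/5 * 44 = 138/5.

138/5


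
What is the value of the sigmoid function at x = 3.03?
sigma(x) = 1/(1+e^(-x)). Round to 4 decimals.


sigma(3.03) = 1/(1+e^(-3.03)) = 1/(1+0.048316) = 1/1.048316 = 0.9539.

0.9539


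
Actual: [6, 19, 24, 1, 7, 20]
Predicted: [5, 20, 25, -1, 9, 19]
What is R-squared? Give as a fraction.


Mean(y) = 77/6. SS_res = 12. SS_tot = 2609/6. R^2 = 1 - 12/(2609/6) = 2537/2609.

2537/2609


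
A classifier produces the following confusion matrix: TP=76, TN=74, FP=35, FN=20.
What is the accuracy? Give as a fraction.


Accuracy = (TP + TN) / (TP + TN + FP + FN) = (76 + 74) / 205 = 30/41.

30/41


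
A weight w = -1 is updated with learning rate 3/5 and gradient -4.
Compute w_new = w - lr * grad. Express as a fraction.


w_new = -1 - 3/5 * -4 = -1 - -12/5 = 7/5.

7/5


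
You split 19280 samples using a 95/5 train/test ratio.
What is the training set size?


Test set = 19280 * 5% = 964. Training set = 19280 - 964 = 18316.

18316


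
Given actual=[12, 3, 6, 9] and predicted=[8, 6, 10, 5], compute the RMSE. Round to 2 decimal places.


MSE = 14.2500. RMSE = sqrt(14.2500) = 3.77.

3.77


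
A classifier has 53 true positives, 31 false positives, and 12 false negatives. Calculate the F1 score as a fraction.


Precision = 53/84 = 53/84. Recall = 53/65 = 53/65. F1 = 2*P*R/(P+R) = 106/149.

106/149


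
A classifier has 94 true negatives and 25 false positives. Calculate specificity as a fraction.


Specificity = TN / (TN + FP) = 94 / 119 = 94/119.

94/119


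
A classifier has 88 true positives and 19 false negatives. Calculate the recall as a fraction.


Recall = TP / (TP + FN) = 88 / 107 = 88/107.

88/107


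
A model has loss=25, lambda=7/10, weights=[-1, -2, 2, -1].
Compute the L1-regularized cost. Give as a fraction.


L1 norm = sum(|w|) = 6. J = 25 + 7/10 * 6 = 146/5.

146/5


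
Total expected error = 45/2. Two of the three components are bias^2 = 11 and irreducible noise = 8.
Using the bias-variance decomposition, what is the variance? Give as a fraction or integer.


Total error = bias^2 + variance + irreducible noise. So variance = 45/2 - 11 - 8 = 7/2.

7/2


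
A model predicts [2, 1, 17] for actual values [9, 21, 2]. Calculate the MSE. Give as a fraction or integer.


MSE = (1/3) * ((9-2)^2=49 + (21-1)^2=400 + (2-17)^2=225). Sum = 674. MSE = 674/3.

674/3


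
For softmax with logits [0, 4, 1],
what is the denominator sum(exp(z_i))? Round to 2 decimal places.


Denom = e^0=1.0000 + e^4=54.5982 + e^1=2.7183. Sum = 58.3165, which rounds to 58.32.

58.32


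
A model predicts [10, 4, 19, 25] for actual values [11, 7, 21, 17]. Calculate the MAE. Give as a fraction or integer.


MAE = (1/4) * (|11-10|=1 + |7-4|=3 + |21-19|=2 + |17-25|=8). Sum = 14. MAE = 7/2.

7/2


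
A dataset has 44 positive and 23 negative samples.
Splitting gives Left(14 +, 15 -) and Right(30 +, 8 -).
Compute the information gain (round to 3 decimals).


H(parent) = 0.9279. H(left) = 0.9991, H(right) = 0.7425. Weighted = (29/67)*0.9991 + (38/67)*0.7425 = 0.8536. IG = 0.9279 - 0.8536 = 0.0743, which rounds to 0.074.

0.074


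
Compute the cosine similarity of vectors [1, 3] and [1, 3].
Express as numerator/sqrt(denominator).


dot = 10. |a|^2 = 10, |b|^2 = 10. cos = 10/sqrt(100).

10/sqrt(100)


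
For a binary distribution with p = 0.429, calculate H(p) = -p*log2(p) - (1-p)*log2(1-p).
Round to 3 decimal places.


H = -0.429*log2(0.429) - 0.571*log2(0.571) = 0.985.

0.985


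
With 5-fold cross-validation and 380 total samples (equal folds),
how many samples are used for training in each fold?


Each validation fold has 380/5 = 76 samples. Training set = 380 - 76 = 304.

304


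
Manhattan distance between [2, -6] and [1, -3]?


d = sum of absolute differences: |2-1|=1 + |-6--3|=3 = 4.

4


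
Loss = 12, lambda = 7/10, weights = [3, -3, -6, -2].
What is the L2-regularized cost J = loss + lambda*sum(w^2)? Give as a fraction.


L2 sq norm = sum(w^2) = 58. J = 12 + 7/10 * 58 = 263/5.

263/5


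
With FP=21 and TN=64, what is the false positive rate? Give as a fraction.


FPR = FP / (FP + TN) = 21 / 85 = 21/85.

21/85


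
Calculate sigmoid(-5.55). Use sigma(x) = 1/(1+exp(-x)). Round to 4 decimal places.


sigma(-5.55) = 1/(1+e^(5.55)) = 1/(1+257.237556) = 1/258.237556 = 0.0039.

0.0039


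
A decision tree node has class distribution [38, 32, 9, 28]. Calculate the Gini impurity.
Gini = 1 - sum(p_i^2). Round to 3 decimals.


Total = 107. Proportions: 38/107, 32/107, 9/107, 28/107. sum(p_i^2) = 0.2911. Gini = 1 - 0.2911 = 0.7089, which rounds to 0.709.

0.709


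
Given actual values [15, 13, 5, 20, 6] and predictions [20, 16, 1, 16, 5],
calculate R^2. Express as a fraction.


Mean(y) = 59/5. SS_res = 67. SS_tot = 794/5. R^2 = 1 - 67/(794/5) = 459/794.

459/794


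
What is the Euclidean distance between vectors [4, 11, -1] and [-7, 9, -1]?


d = sqrt(sum of squared differences). (4--7)^2=121, (11-9)^2=4, (-1--1)^2=0. Sum = 125.

sqrt(125)


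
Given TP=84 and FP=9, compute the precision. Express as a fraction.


Precision = TP / (TP + FP) = 84 / 93 = 28/31.

28/31


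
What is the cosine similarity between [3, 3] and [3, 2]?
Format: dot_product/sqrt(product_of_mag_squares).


dot = 15. |a|^2 = 18, |b|^2 = 13. cos = 15/sqrt(234).

15/sqrt(234)


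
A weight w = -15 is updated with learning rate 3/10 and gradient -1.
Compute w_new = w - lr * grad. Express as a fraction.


w_new = -15 - 3/10 * -1 = -15 - -3/10 = -147/10.

-147/10


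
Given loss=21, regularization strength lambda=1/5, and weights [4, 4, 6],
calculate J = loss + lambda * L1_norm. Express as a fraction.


L1 norm = sum(|w|) = 14. J = 21 + 1/5 * 14 = 119/5.

119/5


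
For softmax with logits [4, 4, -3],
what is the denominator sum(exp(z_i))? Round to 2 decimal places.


Denom = e^4=54.5982 + e^4=54.5982 + e^-3=0.0498. Sum = 109.2462, which rounds to 109.25.

109.25


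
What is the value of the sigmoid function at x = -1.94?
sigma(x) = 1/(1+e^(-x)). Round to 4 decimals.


sigma(-1.94) = 1/(1+e^(1.94)) = 1/(1+6.958751) = 1/7.958751 = 0.1256.

0.1256


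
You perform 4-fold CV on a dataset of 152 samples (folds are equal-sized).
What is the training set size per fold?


Each validation fold has 152/4 = 38 samples. Training set = 152 - 38 = 114.

114


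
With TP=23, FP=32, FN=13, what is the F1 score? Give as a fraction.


Precision = 23/55 = 23/55. Recall = 23/36 = 23/36. F1 = 2*P*R/(P+R) = 46/91.

46/91


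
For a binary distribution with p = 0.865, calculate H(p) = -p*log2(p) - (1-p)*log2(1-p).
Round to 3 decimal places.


H = -0.865*log2(0.865) - 0.135*log2(0.135) = 0.571.

0.571


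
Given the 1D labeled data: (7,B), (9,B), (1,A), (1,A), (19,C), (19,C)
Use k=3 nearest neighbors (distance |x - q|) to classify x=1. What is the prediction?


Distances: |7-1|=6, |9-1|=8, |1-1|=0, |1-1|=0, |19-1|=18, |19-1|=18. 3 nearest: (1,A), (1,A), (7,B). Counts: {'A': 2, 'B': 1}. Majority class: A.

A


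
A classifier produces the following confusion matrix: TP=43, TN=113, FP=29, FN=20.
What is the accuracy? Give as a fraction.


Accuracy = (TP + TN) / (TP + TN + FP + FN) = (43 + 113) / 205 = 156/205.

156/205


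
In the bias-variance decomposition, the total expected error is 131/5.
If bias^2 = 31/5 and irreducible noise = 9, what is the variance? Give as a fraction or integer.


Total error = bias^2 + variance + irreducible noise. So variance = 131/5 - 31/5 - 9 = 11.

11


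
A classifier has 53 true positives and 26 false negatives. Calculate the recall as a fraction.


Recall = TP / (TP + FN) = 53 / 79 = 53/79.

53/79


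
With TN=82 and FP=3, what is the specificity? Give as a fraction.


Specificity = TN / (TN + FP) = 82 / 85 = 82/85.

82/85


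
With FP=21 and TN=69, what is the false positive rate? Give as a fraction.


FPR = FP / (FP + TN) = 21 / 90 = 7/30.

7/30


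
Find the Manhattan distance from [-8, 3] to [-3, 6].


d = sum of absolute differences: |-8--3|=5 + |3-6|=3 = 8.

8


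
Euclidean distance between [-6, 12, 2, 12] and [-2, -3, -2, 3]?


d = sqrt(sum of squared differences). (-6--2)^2=16, (12--3)^2=225, (2--2)^2=16, (12-3)^2=81. Sum = 338.

sqrt(338)


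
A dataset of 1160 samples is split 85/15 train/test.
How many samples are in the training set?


Test set = 1160 * 15% = 174. Training set = 1160 - 174 = 986.

986


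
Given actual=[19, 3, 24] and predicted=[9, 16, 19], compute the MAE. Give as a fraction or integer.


MAE = (1/3) * (|19-9|=10 + |3-16|=13 + |24-19|=5). Sum = 28. MAE = 28/3.

28/3


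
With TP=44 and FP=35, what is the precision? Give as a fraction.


Precision = TP / (TP + FP) = 44 / 79 = 44/79.

44/79


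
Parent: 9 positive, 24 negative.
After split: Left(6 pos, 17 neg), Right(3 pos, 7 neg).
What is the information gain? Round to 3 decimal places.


H(parent) = 0.8454. H(left) = 0.8281, H(right) = 0.8813. Weighted = (23/33)*0.8281 + (10/33)*0.8813 = 0.8442. IG = 0.8454 - 0.8442 = 0.0012, which rounds to 0.001.

0.001


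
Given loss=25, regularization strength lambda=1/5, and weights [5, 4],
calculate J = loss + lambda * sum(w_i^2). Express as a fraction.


L2 sq norm = sum(w^2) = 41. J = 25 + 1/5 * 41 = 166/5.

166/5


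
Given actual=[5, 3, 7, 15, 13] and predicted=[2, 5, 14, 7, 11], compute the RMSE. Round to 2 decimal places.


MSE = 26.0000. RMSE = sqrt(26.0000) = 5.10.

5.10


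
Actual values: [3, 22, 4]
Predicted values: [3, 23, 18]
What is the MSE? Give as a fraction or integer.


MSE = (1/3) * ((3-3)^2=0 + (22-23)^2=1 + (4-18)^2=196). Sum = 197. MSE = 197/3.

197/3


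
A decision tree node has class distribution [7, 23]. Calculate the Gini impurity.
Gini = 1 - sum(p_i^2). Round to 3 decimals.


Total = 30. Proportions: 7/30, 23/30. sum(p_i^2) = 0.6422. Gini = 1 - 0.6422 = 0.3578, which rounds to 0.358.

0.358


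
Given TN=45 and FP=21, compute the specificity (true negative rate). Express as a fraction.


Specificity = TN / (TN + FP) = 45 / 66 = 15/22.

15/22


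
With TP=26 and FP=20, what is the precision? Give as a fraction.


Precision = TP / (TP + FP) = 26 / 46 = 13/23.

13/23


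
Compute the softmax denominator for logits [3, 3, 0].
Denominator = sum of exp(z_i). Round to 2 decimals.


Denom = e^3=20.0855 + e^3=20.0855 + e^0=1.0000. Sum = 41.1710, which rounds to 41.17.

41.17


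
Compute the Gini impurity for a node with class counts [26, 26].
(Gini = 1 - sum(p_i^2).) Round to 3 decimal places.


Total = 52. Proportions: 26/52, 26/52. sum(p_i^2) = 0.5000. Gini = 1 - 0.5000 = 0.5000, which rounds to 0.500.

0.500


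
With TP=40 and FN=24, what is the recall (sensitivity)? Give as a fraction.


Recall = TP / (TP + FN) = 40 / 64 = 5/8.

5/8


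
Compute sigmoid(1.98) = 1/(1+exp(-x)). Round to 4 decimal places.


sigma(1.98) = 1/(1+e^(-1.98)) = 1/(1+0.138069) = 1/1.138069 = 0.8787.

0.8787


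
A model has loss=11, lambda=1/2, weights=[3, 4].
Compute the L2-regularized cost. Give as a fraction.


L2 sq norm = sum(w^2) = 25. J = 11 + 1/2 * 25 = 47/2.

47/2


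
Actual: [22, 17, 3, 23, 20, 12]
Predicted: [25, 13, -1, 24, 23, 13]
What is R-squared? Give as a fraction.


Mean(y) = 97/6. SS_res = 52. SS_tot = 1721/6. R^2 = 1 - 52/(1721/6) = 1409/1721.

1409/1721


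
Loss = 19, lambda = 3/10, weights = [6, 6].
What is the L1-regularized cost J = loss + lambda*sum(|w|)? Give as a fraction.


L1 norm = sum(|w|) = 12. J = 19 + 3/10 * 12 = 113/5.

113/5


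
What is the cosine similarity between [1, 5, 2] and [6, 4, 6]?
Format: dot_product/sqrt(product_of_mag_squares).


dot = 38. |a|^2 = 30, |b|^2 = 88. cos = 38/sqrt(2640).

38/sqrt(2640)


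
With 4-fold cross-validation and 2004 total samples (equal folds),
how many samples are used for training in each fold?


Each validation fold has 2004/4 = 501 samples. Training set = 2004 - 501 = 1503.

1503


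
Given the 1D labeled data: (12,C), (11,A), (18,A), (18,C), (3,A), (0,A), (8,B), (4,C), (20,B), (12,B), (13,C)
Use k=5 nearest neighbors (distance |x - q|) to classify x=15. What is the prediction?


Distances: |12-15|=3, |11-15|=4, |18-15|=3, |18-15|=3, |3-15|=12, |0-15|=15, |8-15|=7, |4-15|=11, |20-15|=5, |12-15|=3, |13-15|=2. 5 nearest: (13,C), (18,A), (12,B), (12,C), (18,C). Counts: {'C': 3, 'A': 1, 'B': 1}. Majority class: C.

C


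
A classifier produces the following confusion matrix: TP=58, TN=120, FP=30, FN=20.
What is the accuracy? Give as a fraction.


Accuracy = (TP + TN) / (TP + TN + FP + FN) = (58 + 120) / 228 = 89/114.

89/114


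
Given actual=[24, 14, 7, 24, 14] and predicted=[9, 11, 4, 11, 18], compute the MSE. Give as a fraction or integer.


MSE = (1/5) * ((24-9)^2=225 + (14-11)^2=9 + (7-4)^2=9 + (24-11)^2=169 + (14-18)^2=16). Sum = 428. MSE = 428/5.

428/5


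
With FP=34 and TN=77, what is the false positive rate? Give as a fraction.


FPR = FP / (FP + TN) = 34 / 111 = 34/111.

34/111


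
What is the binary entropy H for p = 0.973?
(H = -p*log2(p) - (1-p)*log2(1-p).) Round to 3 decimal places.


H = -0.973*log2(0.973) - 0.027*log2(0.027) = 0.179.

0.179


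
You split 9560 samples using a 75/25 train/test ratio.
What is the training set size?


Test set = 9560 * 25% = 2390. Training set = 9560 - 2390 = 7170.

7170


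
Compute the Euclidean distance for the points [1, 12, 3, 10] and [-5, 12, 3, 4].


d = sqrt(sum of squared differences). (1--5)^2=36, (12-12)^2=0, (3-3)^2=0, (10-4)^2=36. Sum = 72.

sqrt(72)


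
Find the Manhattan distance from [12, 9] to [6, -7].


d = sum of absolute differences: |12-6|=6 + |9--7|=16 = 22.

22


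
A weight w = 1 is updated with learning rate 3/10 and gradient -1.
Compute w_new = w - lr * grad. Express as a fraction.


w_new = 1 - 3/10 * -1 = 1 - -3/10 = 13/10.

13/10


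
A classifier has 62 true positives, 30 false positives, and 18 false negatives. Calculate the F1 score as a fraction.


Precision = 62/92 = 31/46. Recall = 62/80 = 31/40. F1 = 2*P*R/(P+R) = 31/43.

31/43


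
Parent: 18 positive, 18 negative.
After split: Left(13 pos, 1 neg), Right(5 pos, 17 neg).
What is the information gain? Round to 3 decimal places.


H(parent) = 1.0000. H(left) = 0.3712, H(right) = 0.7732. Weighted = (14/36)*0.3712 + (22/36)*0.7732 = 0.6169. IG = 1.0000 - 0.6169 = 0.3831, which rounds to 0.383.

0.383


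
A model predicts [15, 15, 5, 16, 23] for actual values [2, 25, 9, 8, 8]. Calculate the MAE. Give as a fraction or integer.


MAE = (1/5) * (|2-15|=13 + |25-15|=10 + |9-5|=4 + |8-16|=8 + |8-23|=15). Sum = 50. MAE = 10.

10


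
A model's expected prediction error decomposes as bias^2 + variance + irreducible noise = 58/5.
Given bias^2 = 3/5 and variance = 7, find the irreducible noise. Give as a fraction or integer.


Total error = bias^2 + variance + irreducible noise. So irreducible noise = 58/5 - 3/5 - 7 = 4.

4


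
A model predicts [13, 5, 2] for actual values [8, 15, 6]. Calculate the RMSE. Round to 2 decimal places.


MSE = 47.0000. RMSE = sqrt(47.0000) = 6.86.

6.86


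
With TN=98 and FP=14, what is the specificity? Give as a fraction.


Specificity = TN / (TN + FP) = 98 / 112 = 7/8.

7/8


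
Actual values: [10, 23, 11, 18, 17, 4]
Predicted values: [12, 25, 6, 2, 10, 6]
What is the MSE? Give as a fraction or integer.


MSE = (1/6) * ((10-12)^2=4 + (23-25)^2=4 + (11-6)^2=25 + (18-2)^2=256 + (17-10)^2=49 + (4-6)^2=4). Sum = 342. MSE = 57.

57


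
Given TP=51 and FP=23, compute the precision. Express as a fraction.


Precision = TP / (TP + FP) = 51 / 74 = 51/74.

51/74


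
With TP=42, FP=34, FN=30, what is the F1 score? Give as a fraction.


Precision = 42/76 = 21/38. Recall = 42/72 = 7/12. F1 = 2*P*R/(P+R) = 21/37.

21/37


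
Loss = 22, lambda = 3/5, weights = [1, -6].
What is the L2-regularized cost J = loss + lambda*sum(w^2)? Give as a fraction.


L2 sq norm = sum(w^2) = 37. J = 22 + 3/5 * 37 = 221/5.

221/5


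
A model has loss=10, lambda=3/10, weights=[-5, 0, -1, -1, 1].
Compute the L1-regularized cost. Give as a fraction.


L1 norm = sum(|w|) = 8. J = 10 + 3/10 * 8 = 62/5.

62/5


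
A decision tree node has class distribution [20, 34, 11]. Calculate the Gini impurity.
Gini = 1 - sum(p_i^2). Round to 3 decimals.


Total = 65. Proportions: 20/65, 34/65, 11/65. sum(p_i^2) = 0.3969. Gini = 1 - 0.3969 = 0.6031, which rounds to 0.603.

0.603


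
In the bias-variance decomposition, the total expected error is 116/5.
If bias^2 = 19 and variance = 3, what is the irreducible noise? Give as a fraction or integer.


Total error = bias^2 + variance + irreducible noise. So irreducible noise = 116/5 - 19 - 3 = 6/5.

6/5


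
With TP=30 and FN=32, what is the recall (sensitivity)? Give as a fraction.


Recall = TP / (TP + FN) = 30 / 62 = 15/31.

15/31


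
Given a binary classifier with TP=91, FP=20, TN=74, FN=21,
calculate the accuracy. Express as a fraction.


Accuracy = (TP + TN) / (TP + TN + FP + FN) = (91 + 74) / 206 = 165/206.

165/206


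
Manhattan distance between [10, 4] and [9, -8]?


d = sum of absolute differences: |10-9|=1 + |4--8|=12 = 13.

13


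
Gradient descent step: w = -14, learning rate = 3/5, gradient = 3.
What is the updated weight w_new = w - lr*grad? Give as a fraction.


w_new = -14 - 3/5 * 3 = -14 - 9/5 = -79/5.

-79/5


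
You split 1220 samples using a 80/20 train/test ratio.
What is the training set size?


Test set = 1220 * 20% = 244. Training set = 1220 - 244 = 976.

976


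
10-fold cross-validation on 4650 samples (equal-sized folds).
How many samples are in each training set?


Each validation fold has 4650/10 = 465 samples. Training set = 4650 - 465 = 4185.

4185


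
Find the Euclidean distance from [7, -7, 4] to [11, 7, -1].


d = sqrt(sum of squared differences). (7-11)^2=16, (-7-7)^2=196, (4--1)^2=25. Sum = 237.

sqrt(237)


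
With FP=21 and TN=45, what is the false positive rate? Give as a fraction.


FPR = FP / (FP + TN) = 21 / 66 = 7/22.

7/22


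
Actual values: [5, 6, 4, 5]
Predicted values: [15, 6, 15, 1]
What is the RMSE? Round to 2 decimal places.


MSE = 59.2500. RMSE = sqrt(59.2500) = 7.70.

7.70


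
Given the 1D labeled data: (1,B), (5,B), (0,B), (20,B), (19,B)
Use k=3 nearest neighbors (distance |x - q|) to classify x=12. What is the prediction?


Distances: |1-12|=11, |5-12|=7, |0-12|=12, |20-12|=8, |19-12|=7. 3 nearest: (5,B), (19,B), (20,B). Counts: {'B': 3}. Majority class: B.

B


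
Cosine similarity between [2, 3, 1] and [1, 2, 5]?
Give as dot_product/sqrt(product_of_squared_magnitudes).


dot = 13. |a|^2 = 14, |b|^2 = 30. cos = 13/sqrt(420).

13/sqrt(420)


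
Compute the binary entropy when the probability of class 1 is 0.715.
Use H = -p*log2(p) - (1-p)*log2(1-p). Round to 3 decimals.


H = -0.715*log2(0.715) - 0.285*log2(0.285) = 0.862.

0.862


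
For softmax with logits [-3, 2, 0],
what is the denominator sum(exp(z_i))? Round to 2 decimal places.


Denom = e^-3=0.0498 + e^2=7.3891 + e^0=1.0000. Sum = 8.4389, which rounds to 8.44.

8.44


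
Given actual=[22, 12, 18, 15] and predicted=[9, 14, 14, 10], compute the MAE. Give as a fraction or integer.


MAE = (1/4) * (|22-9|=13 + |12-14|=2 + |18-14|=4 + |15-10|=5). Sum = 24. MAE = 6.

6


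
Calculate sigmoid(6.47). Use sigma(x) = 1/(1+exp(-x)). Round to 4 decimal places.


sigma(6.47) = 1/(1+e^(-6.47)) = 1/(1+0.001549) = 1/1.001549 = 0.9985.

0.9985


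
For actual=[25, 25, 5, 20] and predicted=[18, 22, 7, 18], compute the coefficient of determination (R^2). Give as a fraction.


Mean(y) = 75/4. SS_res = 66. SS_tot = 1075/4. R^2 = 1 - 66/(1075/4) = 811/1075.

811/1075


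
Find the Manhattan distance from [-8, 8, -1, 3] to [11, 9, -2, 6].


d = sum of absolute differences: |-8-11|=19 + |8-9|=1 + |-1--2|=1 + |3-6|=3 = 24.

24


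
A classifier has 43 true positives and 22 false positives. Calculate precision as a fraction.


Precision = TP / (TP + FP) = 43 / 65 = 43/65.

43/65


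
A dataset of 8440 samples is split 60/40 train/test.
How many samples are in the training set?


Test set = 8440 * 40% = 3376. Training set = 8440 - 3376 = 5064.

5064


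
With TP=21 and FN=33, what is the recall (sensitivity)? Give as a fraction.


Recall = TP / (TP + FN) = 21 / 54 = 7/18.

7/18


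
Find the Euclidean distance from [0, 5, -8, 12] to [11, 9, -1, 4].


d = sqrt(sum of squared differences). (0-11)^2=121, (5-9)^2=16, (-8--1)^2=49, (12-4)^2=64. Sum = 250.

sqrt(250)


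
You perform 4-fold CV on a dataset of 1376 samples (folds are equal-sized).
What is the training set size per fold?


Each validation fold has 1376/4 = 344 samples. Training set = 1376 - 344 = 1032.

1032


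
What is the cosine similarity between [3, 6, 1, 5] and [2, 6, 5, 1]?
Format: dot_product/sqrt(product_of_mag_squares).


dot = 52. |a|^2 = 71, |b|^2 = 66. cos = 52/sqrt(4686).

52/sqrt(4686)


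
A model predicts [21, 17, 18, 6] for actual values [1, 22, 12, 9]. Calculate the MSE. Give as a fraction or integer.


MSE = (1/4) * ((1-21)^2=400 + (22-17)^2=25 + (12-18)^2=36 + (9-6)^2=9). Sum = 470. MSE = 235/2.

235/2


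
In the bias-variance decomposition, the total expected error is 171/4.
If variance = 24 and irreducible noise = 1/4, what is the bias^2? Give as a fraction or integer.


Total error = bias^2 + variance + irreducible noise. So bias^2 = 171/4 - 24 - 1/4 = 37/2.

37/2


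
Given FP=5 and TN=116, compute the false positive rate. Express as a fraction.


FPR = FP / (FP + TN) = 5 / 121 = 5/121.

5/121


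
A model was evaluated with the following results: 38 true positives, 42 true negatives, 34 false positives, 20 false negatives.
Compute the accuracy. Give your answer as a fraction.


Accuracy = (TP + TN) / (TP + TN + FP + FN) = (38 + 42) / 134 = 40/67.

40/67


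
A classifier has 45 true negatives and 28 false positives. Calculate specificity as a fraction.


Specificity = TN / (TN + FP) = 45 / 73 = 45/73.

45/73


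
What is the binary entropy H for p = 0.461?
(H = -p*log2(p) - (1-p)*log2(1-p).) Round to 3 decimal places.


H = -0.461*log2(0.461) - 0.539*log2(0.539) = 0.996.

0.996


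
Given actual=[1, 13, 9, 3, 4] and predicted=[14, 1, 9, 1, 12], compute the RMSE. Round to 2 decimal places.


MSE = 76.2000. RMSE = sqrt(76.2000) = 8.73.

8.73


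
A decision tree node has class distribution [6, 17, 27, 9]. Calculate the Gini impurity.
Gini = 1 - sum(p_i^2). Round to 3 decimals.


Total = 59. Proportions: 6/59, 17/59, 27/59, 9/59. sum(p_i^2) = 0.3261. Gini = 1 - 0.3261 = 0.6739, which rounds to 0.674.

0.674


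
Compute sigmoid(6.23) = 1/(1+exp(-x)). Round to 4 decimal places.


sigma(6.23) = 1/(1+e^(-6.23)) = 1/(1+0.001969) = 1/1.001969 = 0.9980.

0.9980


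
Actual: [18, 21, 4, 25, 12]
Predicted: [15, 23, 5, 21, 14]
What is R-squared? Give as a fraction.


Mean(y) = 16. SS_res = 34. SS_tot = 270. R^2 = 1 - 34/(270) = 118/135.

118/135


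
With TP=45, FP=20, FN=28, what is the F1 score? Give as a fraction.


Precision = 45/65 = 9/13. Recall = 45/73 = 45/73. F1 = 2*P*R/(P+R) = 15/23.

15/23


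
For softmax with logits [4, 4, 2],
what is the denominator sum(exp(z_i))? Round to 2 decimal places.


Denom = e^4=54.5982 + e^4=54.5982 + e^2=7.3891. Sum = 116.5855, which rounds to 116.59.

116.59


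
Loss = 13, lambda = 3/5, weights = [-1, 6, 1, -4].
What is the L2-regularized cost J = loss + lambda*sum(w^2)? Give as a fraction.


L2 sq norm = sum(w^2) = 54. J = 13 + 3/5 * 54 = 227/5.

227/5


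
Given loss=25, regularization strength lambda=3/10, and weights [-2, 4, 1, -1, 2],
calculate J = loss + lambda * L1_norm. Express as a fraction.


L1 norm = sum(|w|) = 10. J = 25 + 3/10 * 10 = 28.

28


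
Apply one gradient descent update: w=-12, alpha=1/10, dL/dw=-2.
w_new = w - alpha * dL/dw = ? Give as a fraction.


w_new = -12 - 1/10 * -2 = -12 - -1/5 = -59/5.

-59/5


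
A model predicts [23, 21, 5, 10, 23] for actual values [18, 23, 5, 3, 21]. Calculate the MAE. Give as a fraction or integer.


MAE = (1/5) * (|18-23|=5 + |23-21|=2 + |5-5|=0 + |3-10|=7 + |21-23|=2). Sum = 16. MAE = 16/5.

16/5


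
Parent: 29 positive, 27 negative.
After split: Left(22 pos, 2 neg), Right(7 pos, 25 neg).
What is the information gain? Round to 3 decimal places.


H(parent) = 0.9991. H(left) = 0.4138, H(right) = 0.7579. Weighted = (24/56)*0.4138 + (32/56)*0.7579 = 0.6104. IG = 0.9991 - 0.6104 = 0.3887, which rounds to 0.389.

0.389


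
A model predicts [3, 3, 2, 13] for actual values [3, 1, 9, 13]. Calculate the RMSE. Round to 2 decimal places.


MSE = 13.2500. RMSE = sqrt(13.2500) = 3.64.

3.64


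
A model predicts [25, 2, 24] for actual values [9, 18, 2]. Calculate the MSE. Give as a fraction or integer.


MSE = (1/3) * ((9-25)^2=256 + (18-2)^2=256 + (2-24)^2=484). Sum = 996. MSE = 332.

332


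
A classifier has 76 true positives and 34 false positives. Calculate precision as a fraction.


Precision = TP / (TP + FP) = 76 / 110 = 38/55.

38/55


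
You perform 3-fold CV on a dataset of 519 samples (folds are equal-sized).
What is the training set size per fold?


Each validation fold has 519/3 = 173 samples. Training set = 519 - 173 = 346.

346


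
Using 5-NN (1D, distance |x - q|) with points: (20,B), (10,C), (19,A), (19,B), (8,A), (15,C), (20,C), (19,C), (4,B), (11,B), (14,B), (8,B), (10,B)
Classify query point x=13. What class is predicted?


Distances: |20-13|=7, |10-13|=3, |19-13|=6, |19-13|=6, |8-13|=5, |15-13|=2, |20-13|=7, |19-13|=6, |4-13|=9, |11-13|=2, |14-13|=1, |8-13|=5, |10-13|=3. 5 nearest: (14,B), (11,B), (15,C), (10,B), (10,C). Counts: {'B': 3, 'C': 2}. Majority class: B.

B


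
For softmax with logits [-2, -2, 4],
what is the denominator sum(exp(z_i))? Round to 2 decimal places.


Denom = e^-2=0.1353 + e^-2=0.1353 + e^4=54.5982. Sum = 54.8688, which rounds to 54.87.

54.87


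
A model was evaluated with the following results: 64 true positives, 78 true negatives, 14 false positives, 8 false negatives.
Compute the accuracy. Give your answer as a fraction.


Accuracy = (TP + TN) / (TP + TN + FP + FN) = (64 + 78) / 164 = 71/82.

71/82


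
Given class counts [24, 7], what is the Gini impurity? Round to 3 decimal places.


Total = 31. Proportions: 24/31, 7/31. sum(p_i^2) = 0.6504. Gini = 1 - 0.6504 = 0.3496, which rounds to 0.350.

0.350


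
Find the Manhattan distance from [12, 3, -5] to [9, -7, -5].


d = sum of absolute differences: |12-9|=3 + |3--7|=10 + |-5--5|=0 = 13.

13


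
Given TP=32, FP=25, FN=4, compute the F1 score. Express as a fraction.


Precision = 32/57 = 32/57. Recall = 32/36 = 8/9. F1 = 2*P*R/(P+R) = 64/93.

64/93


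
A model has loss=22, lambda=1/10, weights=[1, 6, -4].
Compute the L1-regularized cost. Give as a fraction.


L1 norm = sum(|w|) = 11. J = 22 + 1/10 * 11 = 231/10.

231/10


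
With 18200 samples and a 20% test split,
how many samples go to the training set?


Test set = 18200 * 20% = 3640. Training set = 18200 - 3640 = 14560.

14560


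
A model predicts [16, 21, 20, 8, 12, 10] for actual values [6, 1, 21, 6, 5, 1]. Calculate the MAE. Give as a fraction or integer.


MAE = (1/6) * (|6-16|=10 + |1-21|=20 + |21-20|=1 + |6-8|=2 + |5-12|=7 + |1-10|=9). Sum = 49. MAE = 49/6.

49/6


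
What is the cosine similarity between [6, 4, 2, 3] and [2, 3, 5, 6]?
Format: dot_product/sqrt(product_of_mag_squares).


dot = 52. |a|^2 = 65, |b|^2 = 74. cos = 52/sqrt(4810).

52/sqrt(4810)


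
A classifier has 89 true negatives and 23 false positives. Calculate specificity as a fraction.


Specificity = TN / (TN + FP) = 89 / 112 = 89/112.

89/112


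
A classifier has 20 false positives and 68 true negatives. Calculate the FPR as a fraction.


FPR = FP / (FP + TN) = 20 / 88 = 5/22.

5/22


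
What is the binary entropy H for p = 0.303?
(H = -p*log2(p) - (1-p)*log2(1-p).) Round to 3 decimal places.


H = -0.303*log2(0.303) - 0.697*log2(0.697) = 0.885.

0.885


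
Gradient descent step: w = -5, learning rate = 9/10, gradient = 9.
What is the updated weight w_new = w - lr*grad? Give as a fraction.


w_new = -5 - 9/10 * 9 = -5 - 81/10 = -131/10.

-131/10


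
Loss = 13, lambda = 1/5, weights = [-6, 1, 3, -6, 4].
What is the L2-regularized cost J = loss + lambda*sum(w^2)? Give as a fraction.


L2 sq norm = sum(w^2) = 98. J = 13 + 1/5 * 98 = 163/5.

163/5


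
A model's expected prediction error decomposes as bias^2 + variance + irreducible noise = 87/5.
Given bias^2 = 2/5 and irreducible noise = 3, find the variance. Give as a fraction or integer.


Total error = bias^2 + variance + irreducible noise. So variance = 87/5 - 2/5 - 3 = 14.

14


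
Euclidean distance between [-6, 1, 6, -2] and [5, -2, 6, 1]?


d = sqrt(sum of squared differences). (-6-5)^2=121, (1--2)^2=9, (6-6)^2=0, (-2-1)^2=9. Sum = 139.

sqrt(139)


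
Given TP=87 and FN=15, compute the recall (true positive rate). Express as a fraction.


Recall = TP / (TP + FN) = 87 / 102 = 29/34.

29/34


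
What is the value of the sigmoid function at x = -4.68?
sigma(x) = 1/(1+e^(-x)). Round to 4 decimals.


sigma(-4.68) = 1/(1+e^(4.68)) = 1/(1+107.770073) = 1/108.770073 = 0.0092.

0.0092


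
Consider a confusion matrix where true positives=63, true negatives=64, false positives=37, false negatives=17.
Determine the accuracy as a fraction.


Accuracy = (TP + TN) / (TP + TN + FP + FN) = (63 + 64) / 181 = 127/181.

127/181


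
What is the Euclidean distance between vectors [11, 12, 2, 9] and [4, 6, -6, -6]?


d = sqrt(sum of squared differences). (11-4)^2=49, (12-6)^2=36, (2--6)^2=64, (9--6)^2=225. Sum = 374.

sqrt(374)


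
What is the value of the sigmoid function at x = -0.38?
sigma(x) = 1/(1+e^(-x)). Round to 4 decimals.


sigma(-0.38) = 1/(1+e^(0.38)) = 1/(1+1.462285) = 1/2.462285 = 0.4061.

0.4061


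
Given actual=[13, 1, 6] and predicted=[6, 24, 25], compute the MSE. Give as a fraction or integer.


MSE = (1/3) * ((13-6)^2=49 + (1-24)^2=529 + (6-25)^2=361). Sum = 939. MSE = 313.

313


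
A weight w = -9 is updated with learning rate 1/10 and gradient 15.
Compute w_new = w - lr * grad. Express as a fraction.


w_new = -9 - 1/10 * 15 = -9 - 3/2 = -21/2.

-21/2


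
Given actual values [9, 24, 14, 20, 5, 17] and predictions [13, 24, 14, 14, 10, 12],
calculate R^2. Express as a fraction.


Mean(y) = 89/6. SS_res = 102. SS_tot = 1481/6. R^2 = 1 - 102/(1481/6) = 869/1481.

869/1481


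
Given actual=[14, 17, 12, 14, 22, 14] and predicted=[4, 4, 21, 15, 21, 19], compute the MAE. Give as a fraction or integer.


MAE = (1/6) * (|14-4|=10 + |17-4|=13 + |12-21|=9 + |14-15|=1 + |22-21|=1 + |14-19|=5). Sum = 39. MAE = 13/2.

13/2


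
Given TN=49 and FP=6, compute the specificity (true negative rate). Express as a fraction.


Specificity = TN / (TN + FP) = 49 / 55 = 49/55.

49/55


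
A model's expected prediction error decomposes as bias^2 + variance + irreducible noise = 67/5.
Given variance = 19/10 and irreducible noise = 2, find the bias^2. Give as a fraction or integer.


Total error = bias^2 + variance + irreducible noise. So bias^2 = 67/5 - 19/10 - 2 = 19/2.

19/2


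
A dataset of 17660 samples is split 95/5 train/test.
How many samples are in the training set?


Test set = 17660 * 5% = 883. Training set = 17660 - 883 = 16777.

16777


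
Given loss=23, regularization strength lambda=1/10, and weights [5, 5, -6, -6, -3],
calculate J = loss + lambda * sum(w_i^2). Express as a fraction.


L2 sq norm = sum(w^2) = 131. J = 23 + 1/10 * 131 = 361/10.

361/10


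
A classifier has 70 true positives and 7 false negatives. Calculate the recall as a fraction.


Recall = TP / (TP + FN) = 70 / 77 = 10/11.

10/11


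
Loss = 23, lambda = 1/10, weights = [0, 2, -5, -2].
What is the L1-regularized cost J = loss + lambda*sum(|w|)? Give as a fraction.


L1 norm = sum(|w|) = 9. J = 23 + 1/10 * 9 = 239/10.

239/10


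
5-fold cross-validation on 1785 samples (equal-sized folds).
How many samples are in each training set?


Each validation fold has 1785/5 = 357 samples. Training set = 1785 - 357 = 1428.

1428


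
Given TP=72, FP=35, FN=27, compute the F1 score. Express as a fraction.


Precision = 72/107 = 72/107. Recall = 72/99 = 8/11. F1 = 2*P*R/(P+R) = 72/103.

72/103


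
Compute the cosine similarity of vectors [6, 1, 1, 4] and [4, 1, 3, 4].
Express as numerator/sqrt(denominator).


dot = 44. |a|^2 = 54, |b|^2 = 42. cos = 44/sqrt(2268).

44/sqrt(2268)


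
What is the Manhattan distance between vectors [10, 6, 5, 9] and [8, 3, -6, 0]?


d = sum of absolute differences: |10-8|=2 + |6-3|=3 + |5--6|=11 + |9-0|=9 = 25.

25


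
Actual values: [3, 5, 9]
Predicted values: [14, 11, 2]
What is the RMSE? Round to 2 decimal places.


MSE = 68.6667. RMSE = sqrt(68.6667) = 8.29.

8.29


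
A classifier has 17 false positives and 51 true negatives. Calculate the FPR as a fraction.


FPR = FP / (FP + TN) = 17 / 68 = 1/4.

1/4


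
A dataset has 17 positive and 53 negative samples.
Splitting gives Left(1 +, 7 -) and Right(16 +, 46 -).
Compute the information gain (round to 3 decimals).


H(parent) = 0.7998. H(left) = 0.5436, H(right) = 0.8238. Weighted = (8/70)*0.5436 + (62/70)*0.8238 = 0.7918. IG = 0.7998 - 0.7918 = 0.0080, which rounds to 0.008.

0.008


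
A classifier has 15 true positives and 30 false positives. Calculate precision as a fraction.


Precision = TP / (TP + FP) = 15 / 45 = 1/3.

1/3


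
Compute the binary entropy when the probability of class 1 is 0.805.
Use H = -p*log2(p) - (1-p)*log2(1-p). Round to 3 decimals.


H = -0.805*log2(0.805) - 0.195*log2(0.195) = 0.712.

0.712


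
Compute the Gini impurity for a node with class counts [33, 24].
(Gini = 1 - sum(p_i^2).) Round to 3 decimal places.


Total = 57. Proportions: 33/57, 24/57. sum(p_i^2) = 0.5125. Gini = 1 - 0.5125 = 0.4875, which rounds to 0.488.

0.488


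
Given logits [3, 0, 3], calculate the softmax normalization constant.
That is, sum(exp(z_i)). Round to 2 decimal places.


Denom = e^3=20.0855 + e^0=1.0000 + e^3=20.0855. Sum = 41.1710, which rounds to 41.17.

41.17


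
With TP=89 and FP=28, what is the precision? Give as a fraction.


Precision = TP / (TP + FP) = 89 / 117 = 89/117.

89/117


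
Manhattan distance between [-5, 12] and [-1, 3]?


d = sum of absolute differences: |-5--1|=4 + |12-3|=9 = 13.

13


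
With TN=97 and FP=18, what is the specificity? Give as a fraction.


Specificity = TN / (TN + FP) = 97 / 115 = 97/115.

97/115


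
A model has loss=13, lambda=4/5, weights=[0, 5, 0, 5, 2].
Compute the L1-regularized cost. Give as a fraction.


L1 norm = sum(|w|) = 12. J = 13 + 4/5 * 12 = 113/5.

113/5


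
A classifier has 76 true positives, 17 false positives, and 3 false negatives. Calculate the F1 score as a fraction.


Precision = 76/93 = 76/93. Recall = 76/79 = 76/79. F1 = 2*P*R/(P+R) = 38/43.

38/43
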